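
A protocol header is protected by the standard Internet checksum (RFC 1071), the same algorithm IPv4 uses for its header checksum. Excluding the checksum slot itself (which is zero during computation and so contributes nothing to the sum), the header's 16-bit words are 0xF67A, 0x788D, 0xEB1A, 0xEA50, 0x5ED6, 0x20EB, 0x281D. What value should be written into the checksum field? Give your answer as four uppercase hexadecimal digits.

13AD

One's-complement addition (fold any carry out of bit 15 back into bit 0):
  0xF67A + 0x788D = 0x16F07 → wrap carry → 0x6F08
  0x6F08 + 0xEB1A = 0x15A22 → wrap carry → 0x5A23
  0x5A23 + 0xEA50 = 0x14473 → wrap carry → 0x4474
  0x4474 + 0x5ED6 = 0x0A34A
  0xA34A + 0x20EB = 0x0C435
  0xC435 + 0x281D = 0x0EC52
One's-complement sum = 0xEC52.
Checksum = ~0xEC52 & 0xFFFF = 0x13AD.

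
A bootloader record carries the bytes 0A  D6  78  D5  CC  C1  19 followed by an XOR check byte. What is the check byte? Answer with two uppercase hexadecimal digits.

65

XOR the bytes together:
  start with 0x0A
  0x0A ⊕ 0xD6 = 0xDC
  0xDC ⊕ 0x78 = 0xA4
  0xA4 ⊕ 0xD5 = 0x71
  0x71 ⊕ 0xCC = 0xBD
  0xBD ⊕ 0xC1 = 0x7C
  0x7C ⊕ 0x19 = 0x65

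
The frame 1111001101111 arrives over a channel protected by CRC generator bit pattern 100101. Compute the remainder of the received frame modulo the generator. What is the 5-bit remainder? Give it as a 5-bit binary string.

Modulo-2 division of 1111001101111 by 100101:
  pos 0: 111100 XOR 100101 = 011001
  pos 1: 110011 XOR 100101 = 010110
  pos 2: 101101 XOR 100101 = 001000
  pos 4: 100001 XOR 100101 = 000100
  pos 7: 100111 XOR 100101 = 000010
Remainder = 00010 (nonzero — an error is detected).

00010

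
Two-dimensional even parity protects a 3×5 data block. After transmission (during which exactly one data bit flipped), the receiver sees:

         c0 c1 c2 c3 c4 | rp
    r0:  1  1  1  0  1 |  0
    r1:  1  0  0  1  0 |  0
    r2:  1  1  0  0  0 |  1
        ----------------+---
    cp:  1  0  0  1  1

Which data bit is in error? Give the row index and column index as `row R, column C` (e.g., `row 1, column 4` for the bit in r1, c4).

Recompute each row's even parity and compare to rp:
  r0: data parity 0, sent rp 0 → ok
  r1: data parity 0, sent rp 0 → ok
  r2: data parity 0, sent rp 1 → mismatch
Recompute each column's even parity and compare to cp:
  c0: data parity 1, sent cp 1 → ok
  c1: data parity 0, sent cp 0 → ok
  c2: data parity 1, sent cp 0 → mismatch
  c3: data parity 1, sent cp 1 → ok
  c4: data parity 1, sent cp 1 → ok
Exactly one row (r2) and one column (c2) fail → the flipped bit is at their intersection.

row 2, column 2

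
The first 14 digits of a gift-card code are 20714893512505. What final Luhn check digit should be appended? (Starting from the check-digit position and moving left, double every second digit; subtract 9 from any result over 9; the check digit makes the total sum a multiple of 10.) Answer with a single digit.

Partial digits right→left: 5 0 5 2 1 5 3 9 8 4 1 7 0 2
Double every second digit counting from the check-digit position (so the 1st, 3rd, 5th, ... of the partial from the right).
  doubled (with −9 where >9): 1 1 2 6 7 2 0 → sum 19
  kept as-is: 0 2 5 9 4 7 2 → sum 29
Total = 19 + 29 = 48.
Check digit = (10 − (48 mod 10)) mod 10 = 2.

2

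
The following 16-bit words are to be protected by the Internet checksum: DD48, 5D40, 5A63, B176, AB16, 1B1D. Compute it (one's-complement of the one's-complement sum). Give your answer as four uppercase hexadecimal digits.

F368

One's-complement addition (fold any carry out of bit 15 back into bit 0):
  0xDD48 + 0x5D40 = 0x13A88 → wrap carry → 0x3A89
  0x3A89 + 0x5A63 = 0x094EC
  0x94EC + 0xB176 = 0x14662 → wrap carry → 0x4663
  0x4663 + 0xAB16 = 0x0F179
  0xF179 + 0x1B1D = 0x10C96 → wrap carry → 0x0C97
One's-complement sum = 0x0C97.
Checksum = ~0x0C97 & 0xFFFF = 0xF368.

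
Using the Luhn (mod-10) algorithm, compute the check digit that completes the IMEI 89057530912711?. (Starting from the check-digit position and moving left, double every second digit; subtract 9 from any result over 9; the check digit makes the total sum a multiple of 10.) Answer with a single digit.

0

Partial digits right→left: 1 1 7 2 1 9 0 3 5 7 5 0 9 8
Double every second digit counting from the check-digit position (so the 1st, 3rd, 5th, ... of the partial from the right).
  doubled (with −9 where >9): 2 5 2 0 1 1 9 → sum 20
  kept as-is: 1 2 9 3 7 0 8 → sum 30
Total = 20 + 30 = 50.
Check digit = (10 − (50 mod 10)) mod 10 = 0.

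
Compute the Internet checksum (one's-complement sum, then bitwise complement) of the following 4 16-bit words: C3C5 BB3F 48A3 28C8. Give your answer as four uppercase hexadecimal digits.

0F8F

One's-complement addition (fold any carry out of bit 15 back into bit 0):
  0xC3C5 + 0xBB3F = 0x17F04 → wrap carry → 0x7F05
  0x7F05 + 0x48A3 = 0x0C7A8
  0xC7A8 + 0x28C8 = 0x0F070
One's-complement sum = 0xF070.
Checksum = ~0xF070 & 0xFFFF = 0x0F8F.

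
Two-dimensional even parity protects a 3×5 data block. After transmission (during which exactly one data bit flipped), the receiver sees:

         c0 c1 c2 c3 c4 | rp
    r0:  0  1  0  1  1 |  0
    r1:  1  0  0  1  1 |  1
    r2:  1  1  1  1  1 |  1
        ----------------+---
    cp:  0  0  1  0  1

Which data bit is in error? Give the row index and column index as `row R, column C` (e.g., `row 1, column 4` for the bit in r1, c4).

Recompute each row's even parity and compare to rp:
  r0: data parity 1, sent rp 0 → mismatch
  r1: data parity 1, sent rp 1 → ok
  r2: data parity 1, sent rp 1 → ok
Recompute each column's even parity and compare to cp:
  c0: data parity 0, sent cp 0 → ok
  c1: data parity 0, sent cp 0 → ok
  c2: data parity 1, sent cp 1 → ok
  c3: data parity 1, sent cp 0 → mismatch
  c4: data parity 1, sent cp 1 → ok
Exactly one row (r0) and one column (c3) fail → the flipped bit is at their intersection.

row 0, column 3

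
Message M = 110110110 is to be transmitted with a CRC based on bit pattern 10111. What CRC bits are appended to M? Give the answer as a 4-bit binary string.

Append 4 zeros: 1101101100000. Divide by 10111 (XOR where the leading bit is 1):
  pos 0: 11011 XOR 10111 = 01100
  pos 1: 11000 XOR 10111 = 01111
  pos 2: 11111 XOR 10111 = 01000
  pos 3: 10001 XOR 10111 = 00110
  pos 5: 11000 XOR 10111 = 01111
  pos 6: 11110 XOR 10111 = 01001
  pos 7: 10010 XOR 10111 = 00101
Remainder (last 4 bits) = 1010. This is the CRC / FCS.

1010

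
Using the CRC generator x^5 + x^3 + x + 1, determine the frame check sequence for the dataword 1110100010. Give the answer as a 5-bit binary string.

Append 5 zeros: 111010001000000. Divide by 101011 (XOR where the leading bit is 1):
  pos 0: 111010 XOR 101011 = 010001
  pos 1: 100010 XOR 101011 = 001001
  pos 3: 100101 XOR 101011 = 001110
  pos 5: 111000 XOR 101011 = 010011
  pos 6: 100110 XOR 101011 = 001101
  pos 8: 110100 XOR 101011 = 011111
  pos 9: 111110 XOR 101011 = 010101
Remainder (last 5 bits) = 10101. This is the CRC / FCS.

10101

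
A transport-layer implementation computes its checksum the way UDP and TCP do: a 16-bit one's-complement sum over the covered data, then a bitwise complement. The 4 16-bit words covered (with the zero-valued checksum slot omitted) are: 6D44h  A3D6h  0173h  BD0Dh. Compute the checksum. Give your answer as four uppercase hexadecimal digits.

3064

One's-complement addition (fold any carry out of bit 15 back into bit 0):
  0x6D44 + 0xA3D6 = 0x1111A → wrap carry → 0x111B
  0x111B + 0x0173 = 0x0128E
  0x128E + 0xBD0D = 0x0CF9B
One's-complement sum = 0xCF9B.
Checksum = ~0xCF9B & 0xFFFF = 0x3064.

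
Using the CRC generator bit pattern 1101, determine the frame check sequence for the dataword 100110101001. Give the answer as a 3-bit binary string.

010

Append 3 zeros: 100110101001000. Divide by 1101 (XOR where the leading bit is 1):
  pos 0: 1001 XOR 1101 = 0100
  pos 1: 1001 XOR 1101 = 0100
  pos 2: 1000 XOR 1101 = 0101
  pos 3: 1011 XOR 1101 = 0110
  pos 4: 1100 XOR 1101 = 0001
  pos 7: 1100 XOR 1101 = 0001
  pos 10: 1100 XOR 1101 = 0001
Remainder (last 3 bits) = 010. This is the CRC / FCS.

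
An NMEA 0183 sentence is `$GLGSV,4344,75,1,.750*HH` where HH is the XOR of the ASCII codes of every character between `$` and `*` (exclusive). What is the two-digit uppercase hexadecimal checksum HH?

XOR the ASCII codes of the payload characters:
  'G' = 0x47 → acc = 0x47
  'L' = 0x4C → acc = 0x0B
  'G' = 0x47 → acc = 0x4C
  'S' = 0x53 → acc = 0x1F
  'V' = 0x56 → acc = 0x49
  ',' = 0x2C → acc = 0x65
  '4' = 0x34 → acc = 0x51
  '3' = 0x33 → acc = 0x62
  '4' = 0x34 → acc = 0x56
  '4' = 0x34 → acc = 0x62
  ',' = 0x2C → acc = 0x4E
  '7' = 0x37 → acc = 0x79
  '5' = 0x35 → acc = 0x4C
  ',' = 0x2C → acc = 0x60
  '1' = 0x31 → acc = 0x51
  ',' = 0x2C → acc = 0x7D
  '.' = 0x2E → acc = 0x53
  '7' = 0x37 → acc = 0x64
  '5' = 0x35 → acc = 0x51
  '0' = 0x30 → acc = 0x61
Checksum = 0x61.

61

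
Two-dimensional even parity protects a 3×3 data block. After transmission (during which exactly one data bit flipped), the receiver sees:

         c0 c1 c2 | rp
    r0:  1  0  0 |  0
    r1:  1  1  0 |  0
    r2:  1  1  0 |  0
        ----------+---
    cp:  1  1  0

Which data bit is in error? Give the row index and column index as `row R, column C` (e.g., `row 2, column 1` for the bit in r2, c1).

row 0, column 1

Recompute each row's even parity and compare to rp:
  r0: data parity 1, sent rp 0 → mismatch
  r1: data parity 0, sent rp 0 → ok
  r2: data parity 0, sent rp 0 → ok
Recompute each column's even parity and compare to cp:
  c0: data parity 1, sent cp 1 → ok
  c1: data parity 0, sent cp 1 → mismatch
  c2: data parity 0, sent cp 0 → ok
Exactly one row (r0) and one column (c1) fail → the flipped bit is at their intersection.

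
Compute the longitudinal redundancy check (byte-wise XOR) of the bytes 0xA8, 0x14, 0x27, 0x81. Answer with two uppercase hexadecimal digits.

XOR the bytes together:
  start with 0xA8
  0xA8 ⊕ 0x14 = 0xBC
  0xBC ⊕ 0x27 = 0x9B
  0x9B ⊕ 0x81 = 0x1A

1A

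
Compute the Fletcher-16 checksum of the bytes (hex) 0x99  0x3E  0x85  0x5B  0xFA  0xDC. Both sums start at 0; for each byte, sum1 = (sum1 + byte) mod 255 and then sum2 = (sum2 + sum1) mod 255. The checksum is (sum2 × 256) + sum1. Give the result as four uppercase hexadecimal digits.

Running sums (mod 255):
  after byte 0 (0x99): sum1=153, sum2=153
  after byte 1 (0x3E): sum1=215, sum2=113
  after byte 2 (0x85): sum1=93, sum2=206
  after byte 3 (0x5B): sum1=184, sum2=135
  after byte 4 (0xFA): sum1=179, sum2=59
  after byte 5 (0xDC): sum1=144, sum2=203
Checksum = sum2·256 + sum1 = 203·256 + 144 = 52112 = 0xCB90.

CB90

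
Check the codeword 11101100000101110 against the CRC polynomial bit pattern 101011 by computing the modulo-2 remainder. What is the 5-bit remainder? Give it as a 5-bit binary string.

00100

Modulo-2 division of 11101100000101110 by 101011:
  pos 0: 111011 XOR 101011 = 010000
  pos 1: 100000 XOR 101011 = 001011
  pos 3: 101100 XOR 101011 = 000111
  pos 6: 111001 XOR 101011 = 010010
  pos 7: 100100 XOR 101011 = 001111
  pos 9: 111111 XOR 101011 = 010100
  pos 10: 101001 XOR 101011 = 000010
Remainder = 00100 (nonzero — an error is detected).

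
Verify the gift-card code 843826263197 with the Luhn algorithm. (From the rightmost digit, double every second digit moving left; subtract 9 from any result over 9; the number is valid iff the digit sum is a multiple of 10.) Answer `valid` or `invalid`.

From the right, keep odd positions and double even positions (subtract 9 from any doubled value over 9):
  doubled (positions 2,4,...): 9 6 4 4 6 7 → sum 36
  kept (positions 1,3,...): 7 1 6 6 8 4 → sum 32
Total = 68.
68 mod 10 = 8, so the number is invalid.

invalid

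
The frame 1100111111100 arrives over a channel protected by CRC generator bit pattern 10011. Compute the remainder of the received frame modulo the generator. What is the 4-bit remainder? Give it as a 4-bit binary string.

1010

Modulo-2 division of 1100111111100 by 10011:
  pos 0: 11001 XOR 10011 = 01010
  pos 1: 10101 XOR 10011 = 00110
  pos 3: 11011 XOR 10011 = 01000
  pos 4: 10001 XOR 10011 = 00010
  pos 7: 10110 XOR 10011 = 00101
Remainder = 1010 (nonzero — an error is detected).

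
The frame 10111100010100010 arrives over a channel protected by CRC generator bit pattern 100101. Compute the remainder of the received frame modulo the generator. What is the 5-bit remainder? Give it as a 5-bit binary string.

00000

Modulo-2 division of 10111100010100010 by 100101:
  pos 0: 101111 XOR 100101 = 001010
  pos 2: 101000 XOR 100101 = 001101
  pos 4: 110101 XOR 100101 = 010000
  pos 5: 100000 XOR 100101 = 000101
  pos 8: 101100 XOR 100101 = 001001
  pos 10: 100101 XOR 100101 = 000000
Remainder = 00000 (zero — the frame passes the CRC check).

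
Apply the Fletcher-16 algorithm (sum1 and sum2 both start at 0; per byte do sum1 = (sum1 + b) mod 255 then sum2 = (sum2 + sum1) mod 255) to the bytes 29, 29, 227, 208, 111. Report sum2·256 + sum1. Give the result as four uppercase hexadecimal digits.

Running sums (mod 255):
  after byte 0 (29): sum1=29, sum2=29
  after byte 1 (29): sum1=58, sum2=87
  after byte 2 (227): sum1=30, sum2=117
  after byte 3 (208): sum1=238, sum2=100
  after byte 4 (111): sum1=94, sum2=194
Checksum = sum2·256 + sum1 = 194·256 + 94 = 49758 = 0xC25E.

C25E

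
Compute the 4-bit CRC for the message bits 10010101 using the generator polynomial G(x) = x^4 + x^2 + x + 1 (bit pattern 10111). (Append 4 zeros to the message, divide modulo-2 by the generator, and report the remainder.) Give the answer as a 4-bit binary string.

Append 4 zeros: 100101010000. Divide by 10111 (XOR where the leading bit is 1):
  pos 0: 10010 XOR 10111 = 00101
  pos 2: 10110 XOR 10111 = 00001
  pos 6: 11000 XOR 10111 = 01111
  pos 7: 11110 XOR 10111 = 01001
Remainder (last 4 bits) = 1001. This is the CRC / FCS.

1001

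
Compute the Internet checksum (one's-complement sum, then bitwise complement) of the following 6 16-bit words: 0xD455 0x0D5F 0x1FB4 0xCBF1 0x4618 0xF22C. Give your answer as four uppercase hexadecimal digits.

FA5F

One's-complement addition (fold any carry out of bit 15 back into bit 0):
  0xD455 + 0x0D5F = 0x0E1B4
  0xE1B4 + 0x1FB4 = 0x10168 → wrap carry → 0x0169
  0x0169 + 0xCBF1 = 0x0CD5A
  0xCD5A + 0x4618 = 0x11372 → wrap carry → 0x1373
  0x1373 + 0xF22C = 0x1059F → wrap carry → 0x05A0
One's-complement sum = 0x05A0.
Checksum = ~0x05A0 & 0xFFFF = 0xFA5F.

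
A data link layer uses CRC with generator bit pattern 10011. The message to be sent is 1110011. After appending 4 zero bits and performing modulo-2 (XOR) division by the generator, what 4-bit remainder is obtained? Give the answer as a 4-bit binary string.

Append 4 zeros: 11100110000. Divide by 10011 (XOR where the leading bit is 1):
  pos 0: 11100 XOR 10011 = 01111
  pos 1: 11111 XOR 10011 = 01100
  pos 2: 11001 XOR 10011 = 01010
  pos 3: 10100 XOR 10011 = 00111
  pos 5: 11100 XOR 10011 = 01111
  pos 6: 11110 XOR 10011 = 01101
Remainder (last 4 bits) = 1101. This is the CRC / FCS.

1101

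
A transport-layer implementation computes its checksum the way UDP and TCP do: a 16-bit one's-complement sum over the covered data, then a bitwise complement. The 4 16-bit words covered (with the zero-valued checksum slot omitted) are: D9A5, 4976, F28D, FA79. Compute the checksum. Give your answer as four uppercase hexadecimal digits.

EFDB

One's-complement addition (fold any carry out of bit 15 back into bit 0):
  0xD9A5 + 0x4976 = 0x1231B → wrap carry → 0x231C
  0x231C + 0xF28D = 0x115A9 → wrap carry → 0x15AA
  0x15AA + 0xFA79 = 0x11023 → wrap carry → 0x1024
One's-complement sum = 0x1024.
Checksum = ~0x1024 & 0xFFFF = 0xEFDB.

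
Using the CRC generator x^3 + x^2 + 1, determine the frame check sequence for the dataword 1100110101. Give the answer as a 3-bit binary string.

001

Append 3 zeros: 1100110101000. Divide by 1101 (XOR where the leading bit is 1):
  pos 0: 1100 XOR 1101 = 0001
  pos 3: 1110 XOR 1101 = 0011
  pos 5: 1110 XOR 1101 = 0011
  pos 7: 1110 XOR 1101 = 0011
  pos 9: 1100 XOR 1101 = 0001
Remainder (last 3 bits) = 001. This is the CRC / FCS.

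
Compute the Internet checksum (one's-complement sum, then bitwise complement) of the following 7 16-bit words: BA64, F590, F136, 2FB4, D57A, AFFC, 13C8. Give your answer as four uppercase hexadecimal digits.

One's-complement addition (fold any carry out of bit 15 back into bit 0):
  0xBA64 + 0xF590 = 0x1AFF4 → wrap carry → 0xAFF5
  0xAFF5 + 0xF136 = 0x1A12B → wrap carry → 0xA12C
  0xA12C + 0x2FB4 = 0x0D0E0
  0xD0E0 + 0xD57A = 0x1A65A → wrap carry → 0xA65B
  0xA65B + 0xAFFC = 0x15657 → wrap carry → 0x5658
  0x5658 + 0x13C8 = 0x06A20
One's-complement sum = 0x6A20.
Checksum = ~0x6A20 & 0xFFFF = 0x95DF.

95DF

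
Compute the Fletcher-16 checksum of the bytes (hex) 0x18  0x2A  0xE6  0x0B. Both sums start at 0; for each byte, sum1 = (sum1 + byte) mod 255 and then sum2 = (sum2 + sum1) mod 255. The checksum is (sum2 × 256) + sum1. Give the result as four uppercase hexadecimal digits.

B734

Running sums (mod 255):
  after byte 0 (0x18): sum1=24, sum2=24
  after byte 1 (0x2A): sum1=66, sum2=90
  after byte 2 (0xE6): sum1=41, sum2=131
  after byte 3 (0x0B): sum1=52, sum2=183
Checksum = sum2·256 + sum1 = 183·256 + 52 = 46900 = 0xB734.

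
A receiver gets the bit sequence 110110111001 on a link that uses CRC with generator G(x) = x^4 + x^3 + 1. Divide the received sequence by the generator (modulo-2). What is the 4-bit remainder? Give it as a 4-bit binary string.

0101

Modulo-2 division of 110110111001 by 11001:
  pos 0: 11011 XOR 11001 = 00010
  pos 3: 10011 XOR 11001 = 01010
  pos 4: 10101 XOR 11001 = 01100
  pos 5: 11000 XOR 11001 = 00001
Remainder = 0101 (nonzero — an error is detected).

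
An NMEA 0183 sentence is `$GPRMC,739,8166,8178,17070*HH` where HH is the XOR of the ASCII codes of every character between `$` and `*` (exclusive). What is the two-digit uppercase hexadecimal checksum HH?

48

XOR the ASCII codes of the payload characters:
  'G' = 0x47 → acc = 0x47
  'P' = 0x50 → acc = 0x17
  'R' = 0x52 → acc = 0x45
  'M' = 0x4D → acc = 0x08
  'C' = 0x43 → acc = 0x4B
  ',' = 0x2C → acc = 0x67
  '7' = 0x37 → acc = 0x50
  '3' = 0x33 → acc = 0x63
  '9' = 0x39 → acc = 0x5A
  ',' = 0x2C → acc = 0x76
  '8' = 0x38 → acc = 0x4E
  '1' = 0x31 → acc = 0x7F
  '6' = 0x36 → acc = 0x49
  '6' = 0x36 → acc = 0x7F
  ',' = 0x2C → acc = 0x53
  '8' = 0x38 → acc = 0x6B
  '1' = 0x31 → acc = 0x5A
  '7' = 0x37 → acc = 0x6D
  '8' = 0x38 → acc = 0x55
  ',' = 0x2C → acc = 0x79
  '1' = 0x31 → acc = 0x48
  '7' = 0x37 → acc = 0x7F
  '0' = 0x30 → acc = 0x4F
  '7' = 0x37 → acc = 0x78
  '0' = 0x30 → acc = 0x48
Checksum = 0x48.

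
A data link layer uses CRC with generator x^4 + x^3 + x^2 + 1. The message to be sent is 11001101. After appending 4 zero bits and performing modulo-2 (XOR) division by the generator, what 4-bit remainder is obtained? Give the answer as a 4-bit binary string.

0111

Append 4 zeros: 110011010000. Divide by 11101 (XOR where the leading bit is 1):
  pos 0: 11001 XOR 11101 = 00100
  pos 2: 10010 XOR 11101 = 01111
  pos 3: 11111 XOR 11101 = 00010
  pos 6: 10000 XOR 11101 = 01101
  pos 7: 11010 XOR 11101 = 00111
Remainder (last 4 bits) = 0111. This is the CRC / FCS.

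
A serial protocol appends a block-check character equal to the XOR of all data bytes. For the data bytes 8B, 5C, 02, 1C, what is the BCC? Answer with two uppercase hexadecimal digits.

XOR the bytes together:
  start with 0x8B
  0x8B ⊕ 0x5C = 0xD7
  0xD7 ⊕ 0x02 = 0xD5
  0xD5 ⊕ 0x1C = 0xC9

C9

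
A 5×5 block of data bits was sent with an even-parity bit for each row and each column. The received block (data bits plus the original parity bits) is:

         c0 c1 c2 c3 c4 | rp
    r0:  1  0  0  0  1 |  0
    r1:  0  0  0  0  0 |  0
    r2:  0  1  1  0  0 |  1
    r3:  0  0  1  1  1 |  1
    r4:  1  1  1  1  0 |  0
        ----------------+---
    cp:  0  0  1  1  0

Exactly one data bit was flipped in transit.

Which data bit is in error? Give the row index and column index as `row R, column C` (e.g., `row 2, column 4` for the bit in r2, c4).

Recompute each row's even parity and compare to rp:
  r0: data parity 0, sent rp 0 → ok
  r1: data parity 0, sent rp 0 → ok
  r2: data parity 0, sent rp 1 → mismatch
  r3: data parity 1, sent rp 1 → ok
  r4: data parity 0, sent rp 0 → ok
Recompute each column's even parity and compare to cp:
  c0: data parity 0, sent cp 0 → ok
  c1: data parity 0, sent cp 0 → ok
  c2: data parity 1, sent cp 1 → ok
  c3: data parity 0, sent cp 1 → mismatch
  c4: data parity 0, sent cp 0 → ok
Exactly one row (r2) and one column (c3) fail → the flipped bit is at their intersection.

row 2, column 3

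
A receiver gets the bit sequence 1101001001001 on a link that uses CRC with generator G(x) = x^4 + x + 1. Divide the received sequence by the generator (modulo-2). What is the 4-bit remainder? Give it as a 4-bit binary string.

1110

Modulo-2 division of 1101001001001 by 10011:
  pos 0: 11010 XOR 10011 = 01001
  pos 1: 10010 XOR 10011 = 00001
  pos 5: 11001 XOR 10011 = 01010
  pos 6: 10100 XOR 10011 = 00111
  pos 8: 11101 XOR 10011 = 01110
Remainder = 1110 (nonzero — an error is detected).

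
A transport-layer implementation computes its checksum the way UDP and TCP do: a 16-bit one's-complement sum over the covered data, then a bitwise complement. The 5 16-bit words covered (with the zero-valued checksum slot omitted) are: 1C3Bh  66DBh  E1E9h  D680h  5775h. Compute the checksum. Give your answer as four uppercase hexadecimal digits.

One's-complement addition (fold any carry out of bit 15 back into bit 0):
  0x1C3B + 0x66DB = 0x08316
  0x8316 + 0xE1E9 = 0x164FF → wrap carry → 0x6500
  0x6500 + 0xD680 = 0x13B80 → wrap carry → 0x3B81
  0x3B81 + 0x5775 = 0x092F6
One's-complement sum = 0x92F6.
Checksum = ~0x92F6 & 0xFFFF = 0x6D09.

6D09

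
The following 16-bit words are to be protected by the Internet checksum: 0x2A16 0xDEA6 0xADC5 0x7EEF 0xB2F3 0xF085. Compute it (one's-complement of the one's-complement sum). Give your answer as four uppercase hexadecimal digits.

2714

One's-complement addition (fold any carry out of bit 15 back into bit 0):
  0x2A16 + 0xDEA6 = 0x108BC → wrap carry → 0x08BD
  0x08BD + 0xADC5 = 0x0B682
  0xB682 + 0x7EEF = 0x13571 → wrap carry → 0x3572
  0x3572 + 0xB2F3 = 0x0E865
  0xE865 + 0xF085 = 0x1D8EA → wrap carry → 0xD8EB
One's-complement sum = 0xD8EB.
Checksum = ~0xD8EB & 0xFFFF = 0x2714.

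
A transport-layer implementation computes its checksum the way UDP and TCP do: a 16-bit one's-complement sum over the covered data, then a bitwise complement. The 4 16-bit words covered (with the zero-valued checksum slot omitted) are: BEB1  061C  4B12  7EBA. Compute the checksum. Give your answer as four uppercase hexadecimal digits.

One's-complement addition (fold any carry out of bit 15 back into bit 0):
  0xBEB1 + 0x061C = 0x0C4CD
  0xC4CD + 0x4B12 = 0x10FDF → wrap carry → 0x0FE0
  0x0FE0 + 0x7EBA = 0x08E9A
One's-complement sum = 0x8E9A.
Checksum = ~0x8E9A & 0xFFFF = 0x7165.

7165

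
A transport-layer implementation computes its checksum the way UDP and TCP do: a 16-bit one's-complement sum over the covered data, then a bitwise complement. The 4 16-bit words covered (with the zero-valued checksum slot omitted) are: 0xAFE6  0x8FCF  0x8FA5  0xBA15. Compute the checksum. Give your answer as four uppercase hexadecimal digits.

One's-complement addition (fold any carry out of bit 15 back into bit 0):
  0xAFE6 + 0x8FCF = 0x13FB5 → wrap carry → 0x3FB6
  0x3FB6 + 0x8FA5 = 0x0CF5B
  0xCF5B + 0xBA15 = 0x18970 → wrap carry → 0x8971
One's-complement sum = 0x8971.
Checksum = ~0x8971 & 0xFFFF = 0x768E.

768E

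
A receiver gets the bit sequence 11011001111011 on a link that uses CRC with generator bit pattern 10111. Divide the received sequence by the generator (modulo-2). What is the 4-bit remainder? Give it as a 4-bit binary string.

0000

Modulo-2 division of 11011001111011 by 10111:
  pos 0: 11011 XOR 10111 = 01100
  pos 1: 11000 XOR 10111 = 01111
  pos 2: 11110 XOR 10111 = 01001
  pos 3: 10011 XOR 10111 = 00100
  pos 5: 10011 XOR 10111 = 00100
  pos 7: 10010 XOR 10111 = 00101
  pos 9: 10111 XOR 10111 = 00000
Remainder = 0000 (zero — the frame passes the CRC check).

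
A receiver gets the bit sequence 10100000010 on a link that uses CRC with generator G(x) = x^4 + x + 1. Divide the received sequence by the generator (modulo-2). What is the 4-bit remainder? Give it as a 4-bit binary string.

Modulo-2 division of 10100000010 by 10011:
  pos 0: 10100 XOR 10011 = 00111
  pos 2: 11100 XOR 10011 = 01111
  pos 3: 11110 XOR 10011 = 01101
  pos 4: 11010 XOR 10011 = 01001
  pos 5: 10011 XOR 10011 = 00000
Remainder = 0000 (zero — the frame passes the CRC check).

0000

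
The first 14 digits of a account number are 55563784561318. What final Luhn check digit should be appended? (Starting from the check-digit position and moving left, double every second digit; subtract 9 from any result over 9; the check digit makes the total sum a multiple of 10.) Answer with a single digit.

9

Partial digits right→left: 8 1 3 1 6 5 4 8 7 3 6 5 5 5
Double every second digit counting from the check-digit position (so the 1st, 3rd, 5th, ... of the partial from the right).
  doubled (with −9 where >9): 7 6 3 8 5 3 1 → sum 33
  kept as-is: 1 1 5 8 3 5 5 → sum 28
Total = 33 + 28 = 61.
Check digit = (10 − (61 mod 10)) mod 10 = 9.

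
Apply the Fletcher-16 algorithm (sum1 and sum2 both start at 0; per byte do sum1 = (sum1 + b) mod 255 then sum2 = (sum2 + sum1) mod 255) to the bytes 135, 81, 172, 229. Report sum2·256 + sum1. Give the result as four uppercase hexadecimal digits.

516B

Running sums (mod 255):
  after byte 0 (135): sum1=135, sum2=135
  after byte 1 (81): sum1=216, sum2=96
  after byte 2 (172): sum1=133, sum2=229
  after byte 3 (229): sum1=107, sum2=81
Checksum = sum2·256 + sum1 = 81·256 + 107 = 20843 = 0x516B.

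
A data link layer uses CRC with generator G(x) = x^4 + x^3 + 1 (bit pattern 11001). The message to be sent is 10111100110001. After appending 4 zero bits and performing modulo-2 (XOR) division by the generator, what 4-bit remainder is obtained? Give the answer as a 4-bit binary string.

Append 4 zeros: 101111001100010000. Divide by 11001 (XOR where the leading bit is 1):
  pos 0: 10111 XOR 11001 = 01110
  pos 1: 11101 XOR 11001 = 00100
  pos 3: 10000 XOR 11001 = 01001
  pos 4: 10011 XOR 11001 = 01010
  pos 5: 10101 XOR 11001 = 01100
  pos 6: 11000 XOR 11001 = 00001
  pos 10: 10010 XOR 11001 = 01011
  pos 11: 10110 XOR 11001 = 01111
  pos 12: 11110 XOR 11001 = 00111
Remainder (last 4 bits) = 1110. This is the CRC / FCS.

1110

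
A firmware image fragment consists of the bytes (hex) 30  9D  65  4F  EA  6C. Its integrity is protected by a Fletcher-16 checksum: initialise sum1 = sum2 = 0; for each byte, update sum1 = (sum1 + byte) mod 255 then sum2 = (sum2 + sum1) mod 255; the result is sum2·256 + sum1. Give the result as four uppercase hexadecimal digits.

Running sums (mod 255):
  after byte 0 (30): sum1=48, sum2=48
  after byte 1 (9D): sum1=205, sum2=253
  after byte 2 (65): sum1=51, sum2=49
  after byte 3 (4F): sum1=130, sum2=179
  after byte 4 (EA): sum1=109, sum2=33
  after byte 5 (6C): sum1=217, sum2=250
Checksum = sum2·256 + sum1 = 250·256 + 217 = 64217 = 0xFAD9.

FAD9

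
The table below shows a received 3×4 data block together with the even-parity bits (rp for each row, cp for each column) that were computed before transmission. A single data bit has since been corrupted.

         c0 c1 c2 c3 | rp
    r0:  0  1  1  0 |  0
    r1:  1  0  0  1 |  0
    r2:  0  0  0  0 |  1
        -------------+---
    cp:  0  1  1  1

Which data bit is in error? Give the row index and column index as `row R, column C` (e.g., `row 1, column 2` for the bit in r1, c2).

row 2, column 0

Recompute each row's even parity and compare to rp:
  r0: data parity 0, sent rp 0 → ok
  r1: data parity 0, sent rp 0 → ok
  r2: data parity 0, sent rp 1 → mismatch
Recompute each column's even parity and compare to cp:
  c0: data parity 1, sent cp 0 → mismatch
  c1: data parity 1, sent cp 1 → ok
  c2: data parity 1, sent cp 1 → ok
  c3: data parity 1, sent cp 1 → ok
Exactly one row (r2) and one column (c0) fail → the flipped bit is at their intersection.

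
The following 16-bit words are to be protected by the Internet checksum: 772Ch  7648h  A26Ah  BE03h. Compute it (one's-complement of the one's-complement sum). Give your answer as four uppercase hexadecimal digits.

B21C

One's-complement addition (fold any carry out of bit 15 back into bit 0):
  0x772C + 0x7648 = 0x0ED74
  0xED74 + 0xA26A = 0x18FDE → wrap carry → 0x8FDF
  0x8FDF + 0xBE03 = 0x14DE2 → wrap carry → 0x4DE3
One's-complement sum = 0x4DE3.
Checksum = ~0x4DE3 & 0xFFFF = 0xB21C.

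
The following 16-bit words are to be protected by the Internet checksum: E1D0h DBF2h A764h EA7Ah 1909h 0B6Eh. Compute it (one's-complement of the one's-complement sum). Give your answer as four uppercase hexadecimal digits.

8BE5

One's-complement addition (fold any carry out of bit 15 back into bit 0):
  0xE1D0 + 0xDBF2 = 0x1BDC2 → wrap carry → 0xBDC3
  0xBDC3 + 0xA764 = 0x16527 → wrap carry → 0x6528
  0x6528 + 0xEA7A = 0x14FA2 → wrap carry → 0x4FA3
  0x4FA3 + 0x1909 = 0x068AC
  0x68AC + 0x0B6E = 0x0741A
One's-complement sum = 0x741A.
Checksum = ~0x741A & 0xFFFF = 0x8BE5.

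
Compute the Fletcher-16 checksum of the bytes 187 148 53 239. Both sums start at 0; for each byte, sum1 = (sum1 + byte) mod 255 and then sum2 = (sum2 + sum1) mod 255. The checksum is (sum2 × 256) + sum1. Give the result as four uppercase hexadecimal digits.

0775

Running sums (mod 255):
  after byte 0 (187): sum1=187, sum2=187
  after byte 1 (148): sum1=80, sum2=12
  after byte 2 (53): sum1=133, sum2=145
  after byte 3 (239): sum1=117, sum2=7
Checksum = sum2·256 + sum1 = 7·256 + 117 = 1909 = 0x0775.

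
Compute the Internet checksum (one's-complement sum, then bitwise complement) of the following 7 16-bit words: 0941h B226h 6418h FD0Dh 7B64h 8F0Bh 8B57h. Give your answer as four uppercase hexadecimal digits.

4DAA

One's-complement addition (fold any carry out of bit 15 back into bit 0):
  0x0941 + 0xB226 = 0x0BB67
  0xBB67 + 0x6418 = 0x11F7F → wrap carry → 0x1F80
  0x1F80 + 0xFD0D = 0x11C8D → wrap carry → 0x1C8E
  0x1C8E + 0x7B64 = 0x097F2
  0x97F2 + 0x8F0B = 0x126FD → wrap carry → 0x26FE
  0x26FE + 0x8B57 = 0x0B255
One's-complement sum = 0xB255.
Checksum = ~0xB255 & 0xFFFF = 0x4DAA.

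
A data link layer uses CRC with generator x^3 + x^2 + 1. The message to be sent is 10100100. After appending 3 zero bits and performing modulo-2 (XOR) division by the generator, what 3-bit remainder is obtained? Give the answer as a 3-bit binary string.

Append 3 zeros: 10100100000. Divide by 1101 (XOR where the leading bit is 1):
  pos 0: 1010 XOR 1101 = 0111
  pos 1: 1110 XOR 1101 = 0011
  pos 3: 1110 XOR 1101 = 0011
  pos 5: 1100 XOR 1101 = 0001
Remainder (last 3 bits) = 100. This is the CRC / FCS.

100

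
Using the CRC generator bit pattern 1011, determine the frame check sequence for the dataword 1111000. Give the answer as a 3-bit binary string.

Append 3 zeros: 1111000000. Divide by 1011 (XOR where the leading bit is 1):
  pos 0: 1111 XOR 1011 = 0100
  pos 1: 1000 XOR 1011 = 0011
  pos 3: 1100 XOR 1011 = 0111
  pos 4: 1110 XOR 1011 = 0101
  pos 5: 1010 XOR 1011 = 0001
Remainder (last 3 bits) = 010. This is the CRC / FCS.

010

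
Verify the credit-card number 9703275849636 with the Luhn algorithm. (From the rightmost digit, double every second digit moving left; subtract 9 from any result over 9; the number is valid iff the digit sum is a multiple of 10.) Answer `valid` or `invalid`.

valid

From the right, keep odd positions and double even positions (subtract 9 from any doubled value over 9):
  doubled (positions 2,4,...): 6 9 7 5 6 5 → sum 38
  kept (positions 1,3,...): 6 6 4 5 2 0 9 → sum 32
Total = 70.
70 mod 10 = 0, so the number is valid.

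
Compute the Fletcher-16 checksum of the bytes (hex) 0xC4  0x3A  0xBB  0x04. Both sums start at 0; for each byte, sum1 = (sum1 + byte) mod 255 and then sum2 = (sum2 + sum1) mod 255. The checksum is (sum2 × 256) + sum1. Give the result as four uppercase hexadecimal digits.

3DBE

Running sums (mod 255):
  after byte 0 (0xC4): sum1=196, sum2=196
  after byte 1 (0x3A): sum1=254, sum2=195
  after byte 2 (0xBB): sum1=186, sum2=126
  after byte 3 (0x04): sum1=190, sum2=61
Checksum = sum2·256 + sum1 = 61·256 + 190 = 15806 = 0x3DBE.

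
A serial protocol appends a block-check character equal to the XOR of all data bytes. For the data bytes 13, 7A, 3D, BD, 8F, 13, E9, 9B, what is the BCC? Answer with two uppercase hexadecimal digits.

XOR the bytes together:
  start with 0x13
  0x13 ⊕ 0x7A = 0x69
  0x69 ⊕ 0x3D = 0x54
  0x54 ⊕ 0xBD = 0xE9
  0xE9 ⊕ 0x8F = 0x66
  0x66 ⊕ 0x13 = 0x75
  0x75 ⊕ 0xE9 = 0x9C
  0x9C ⊕ 0x9B = 0x07

07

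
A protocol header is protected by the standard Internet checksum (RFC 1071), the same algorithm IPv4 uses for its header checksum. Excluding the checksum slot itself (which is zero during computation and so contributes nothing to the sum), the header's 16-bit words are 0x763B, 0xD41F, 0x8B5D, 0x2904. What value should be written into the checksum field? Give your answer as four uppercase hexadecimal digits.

One's-complement addition (fold any carry out of bit 15 back into bit 0):
  0x763B + 0xD41F = 0x14A5A → wrap carry → 0x4A5B
  0x4A5B + 0x8B5D = 0x0D5B8
  0xD5B8 + 0x2904 = 0x0FEBC
One's-complement sum = 0xFEBC.
Checksum = ~0xFEBC & 0xFFFF = 0x0143.

0143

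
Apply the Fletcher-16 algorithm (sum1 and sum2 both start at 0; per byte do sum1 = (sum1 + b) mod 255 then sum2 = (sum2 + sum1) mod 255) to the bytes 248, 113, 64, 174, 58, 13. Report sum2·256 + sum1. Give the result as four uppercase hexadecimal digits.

9BA0

Running sums (mod 255):
  after byte 0 (248): sum1=248, sum2=248
  after byte 1 (113): sum1=106, sum2=99
  after byte 2 (64): sum1=170, sum2=14
  after byte 3 (174): sum1=89, sum2=103
  after byte 4 (58): sum1=147, sum2=250
  after byte 5 (13): sum1=160, sum2=155
Checksum = sum2·256 + sum1 = 155·256 + 160 = 39840 = 0x9BA0.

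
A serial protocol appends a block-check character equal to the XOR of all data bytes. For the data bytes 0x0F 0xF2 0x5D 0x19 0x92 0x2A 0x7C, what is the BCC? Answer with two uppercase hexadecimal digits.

XOR the bytes together:
  start with 0x0F
  0x0F ⊕ 0xF2 = 0xFD
  0xFD ⊕ 0x5D = 0xA0
  0xA0 ⊕ 0x19 = 0xB9
  0xB9 ⊕ 0x92 = 0x2B
  0x2B ⊕ 0x2A = 0x01
  0x01 ⊕ 0x7C = 0x7D

7D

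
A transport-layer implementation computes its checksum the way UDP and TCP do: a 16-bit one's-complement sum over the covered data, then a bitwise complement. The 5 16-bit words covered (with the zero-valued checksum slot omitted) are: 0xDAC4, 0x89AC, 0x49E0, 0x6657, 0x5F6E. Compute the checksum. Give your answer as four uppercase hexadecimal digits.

8BE8

One's-complement addition (fold any carry out of bit 15 back into bit 0):
  0xDAC4 + 0x89AC = 0x16470 → wrap carry → 0x6471
  0x6471 + 0x49E0 = 0x0AE51
  0xAE51 + 0x6657 = 0x114A8 → wrap carry → 0x14A9
  0x14A9 + 0x5F6E = 0x07417
One's-complement sum = 0x7417.
Checksum = ~0x7417 & 0xFFFF = 0x8BE8.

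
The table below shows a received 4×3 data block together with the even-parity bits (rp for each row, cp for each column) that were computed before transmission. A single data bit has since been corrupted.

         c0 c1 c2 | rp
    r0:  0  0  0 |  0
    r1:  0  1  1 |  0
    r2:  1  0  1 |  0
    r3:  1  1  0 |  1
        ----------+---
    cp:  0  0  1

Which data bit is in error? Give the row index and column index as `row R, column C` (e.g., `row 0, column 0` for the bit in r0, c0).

Recompute each row's even parity and compare to rp:
  r0: data parity 0, sent rp 0 → ok
  r1: data parity 0, sent rp 0 → ok
  r2: data parity 0, sent rp 0 → ok
  r3: data parity 0, sent rp 1 → mismatch
Recompute each column's even parity and compare to cp:
  c0: data parity 0, sent cp 0 → ok
  c1: data parity 0, sent cp 0 → ok
  c2: data parity 0, sent cp 1 → mismatch
Exactly one row (r3) and one column (c2) fail → the flipped bit is at their intersection.

row 3, column 2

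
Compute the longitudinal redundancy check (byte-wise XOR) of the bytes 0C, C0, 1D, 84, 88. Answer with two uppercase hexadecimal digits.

XOR the bytes together:
  start with 0x0C
  0x0C ⊕ 0xC0 = 0xCC
  0xCC ⊕ 0x1D = 0xD1
  0xD1 ⊕ 0x84 = 0x55
  0x55 ⊕ 0x88 = 0xDD

DD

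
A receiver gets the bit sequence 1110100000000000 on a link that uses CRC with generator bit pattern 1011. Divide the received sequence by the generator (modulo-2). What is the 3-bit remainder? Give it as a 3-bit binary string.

Modulo-2 division of 1110100000000000 by 1011:
  pos 0: 1110 XOR 1011 = 0101
  pos 1: 1011 XOR 1011 = 0000
Remainder = 000 (zero — the frame passes the CRC check).

000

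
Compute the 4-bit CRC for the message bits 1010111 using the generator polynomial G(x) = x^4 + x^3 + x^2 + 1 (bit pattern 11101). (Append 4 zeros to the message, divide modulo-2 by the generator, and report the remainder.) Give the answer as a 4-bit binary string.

Append 4 zeros: 10101110000. Divide by 11101 (XOR where the leading bit is 1):
  pos 0: 10101 XOR 11101 = 01000
  pos 1: 10001 XOR 11101 = 01100
  pos 2: 11001 XOR 11101 = 00100
  pos 4: 10000 XOR 11101 = 01101
  pos 5: 11010 XOR 11101 = 00111
Remainder (last 4 bits) = 1110. This is the CRC / FCS.

1110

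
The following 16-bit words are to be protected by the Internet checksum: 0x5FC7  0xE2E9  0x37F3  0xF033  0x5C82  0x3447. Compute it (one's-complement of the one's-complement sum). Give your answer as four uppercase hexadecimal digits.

045E

One's-complement addition (fold any carry out of bit 15 back into bit 0):
  0x5FC7 + 0xE2E9 = 0x142B0 → wrap carry → 0x42B1
  0x42B1 + 0x37F3 = 0x07AA4
  0x7AA4 + 0xF033 = 0x16AD7 → wrap carry → 0x6AD8
  0x6AD8 + 0x5C82 = 0x0C75A
  0xC75A + 0x3447 = 0x0FBA1
One's-complement sum = 0xFBA1.
Checksum = ~0xFBA1 & 0xFFFF = 0x045E.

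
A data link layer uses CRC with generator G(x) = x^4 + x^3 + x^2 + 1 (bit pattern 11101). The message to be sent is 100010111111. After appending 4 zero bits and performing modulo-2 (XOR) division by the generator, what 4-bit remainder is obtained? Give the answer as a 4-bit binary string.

1100

Append 4 zeros: 1000101111110000. Divide by 11101 (XOR where the leading bit is 1):
  pos 0: 10001 XOR 11101 = 01100
  pos 1: 11000 XOR 11101 = 00101
  pos 3: 10111 XOR 11101 = 01010
  pos 4: 10101 XOR 11101 = 01000
  pos 5: 10001 XOR 11101 = 01100
  pos 6: 11001 XOR 11101 = 00100
  pos 8: 10010 XOR 11101 = 01111
  pos 9: 11110 XOR 11101 = 00011
Remainder (last 4 bits) = 1100. This is the CRC / FCS.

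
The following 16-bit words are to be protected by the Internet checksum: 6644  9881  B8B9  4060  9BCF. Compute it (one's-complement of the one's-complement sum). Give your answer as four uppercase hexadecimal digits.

One's-complement addition (fold any carry out of bit 15 back into bit 0):
  0x6644 + 0x9881 = 0x0FEC5
  0xFEC5 + 0xB8B9 = 0x1B77E → wrap carry → 0xB77F
  0xB77F + 0x4060 = 0x0F7DF
  0xF7DF + 0x9BCF = 0x193AE → wrap carry → 0x93AF
One's-complement sum = 0x93AF.
Checksum = ~0x93AF & 0xFFFF = 0x6C50.

6C50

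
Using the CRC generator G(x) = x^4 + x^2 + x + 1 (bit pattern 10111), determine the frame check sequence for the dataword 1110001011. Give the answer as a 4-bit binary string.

1010

Append 4 zeros: 11100010110000. Divide by 10111 (XOR where the leading bit is 1):
  pos 0: 11100 XOR 10111 = 01011
  pos 1: 10110 XOR 10111 = 00001
  pos 5: 11011 XOR 10111 = 01100
  pos 6: 11000 XOR 10111 = 01111
  pos 7: 11110 XOR 10111 = 01001
  pos 8: 10010 XOR 10111 = 00101
Remainder (last 4 bits) = 1010. This is the CRC / FCS.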